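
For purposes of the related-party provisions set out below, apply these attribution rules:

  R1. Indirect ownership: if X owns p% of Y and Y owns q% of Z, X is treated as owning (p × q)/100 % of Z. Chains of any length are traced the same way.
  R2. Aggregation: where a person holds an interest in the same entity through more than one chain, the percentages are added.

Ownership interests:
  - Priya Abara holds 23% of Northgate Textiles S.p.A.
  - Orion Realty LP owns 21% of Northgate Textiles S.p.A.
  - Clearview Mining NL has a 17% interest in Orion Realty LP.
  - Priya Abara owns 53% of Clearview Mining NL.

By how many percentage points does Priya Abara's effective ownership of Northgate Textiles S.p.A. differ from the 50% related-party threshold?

25.1079

Chain via Clearview Mining NL → Orion Realty LP (R1): 53% × 17% × 21% = 1.8921% of Northgate Textiles S.p.A.
Direct interest in Northgate Textiles S.p.A: 23%.
Aggregating (R2): 1.8921% + 23% = 24.8921%.
24.8921% falls short of the 50% threshold by 25.1079 percentage points.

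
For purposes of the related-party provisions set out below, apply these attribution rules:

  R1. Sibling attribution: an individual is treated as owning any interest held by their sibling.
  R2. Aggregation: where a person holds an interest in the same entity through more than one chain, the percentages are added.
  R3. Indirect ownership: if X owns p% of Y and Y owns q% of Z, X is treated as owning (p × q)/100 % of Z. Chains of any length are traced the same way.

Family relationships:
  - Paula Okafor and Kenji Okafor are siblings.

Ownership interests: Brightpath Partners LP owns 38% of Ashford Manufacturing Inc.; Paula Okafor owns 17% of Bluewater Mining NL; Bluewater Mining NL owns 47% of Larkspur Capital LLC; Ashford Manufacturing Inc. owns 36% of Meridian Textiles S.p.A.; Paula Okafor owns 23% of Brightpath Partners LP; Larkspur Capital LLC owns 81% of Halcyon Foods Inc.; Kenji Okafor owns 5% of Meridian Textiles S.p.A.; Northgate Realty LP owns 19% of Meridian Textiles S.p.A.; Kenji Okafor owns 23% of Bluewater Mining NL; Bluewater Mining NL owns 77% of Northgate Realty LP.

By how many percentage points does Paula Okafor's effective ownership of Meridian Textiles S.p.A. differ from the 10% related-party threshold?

By sibling attribution (R1), Paula Okafor is treated as also owning Kenji Okafor's interest in Bluewater Mining NL, giving 17% + 23% = 40%.
By sibling attribution (R1), Paula Okafor is treated as owning Kenji Okafor's 5% interest in Meridian Textiles S.p.A.
Chain via Bluewater Mining NL → Northgate Realty LP (R3): 40% × 77% × 19% = 5.852% of Meridian Textiles S.p.A.
Chain via Brightpath Partners LP → Ashford Manufacturing Inc. (R3): 23% × 38% × 36% = 3.1464% of Meridian Textiles S.p.A.
Direct interest in Meridian Textiles S.p.A: 5%.
Aggregating (R2): 5.852% + 3.1464% + 5% = 13.9984%.
13.9984% exceeds the 10% threshold by 3.9984 percentage points.

3.9984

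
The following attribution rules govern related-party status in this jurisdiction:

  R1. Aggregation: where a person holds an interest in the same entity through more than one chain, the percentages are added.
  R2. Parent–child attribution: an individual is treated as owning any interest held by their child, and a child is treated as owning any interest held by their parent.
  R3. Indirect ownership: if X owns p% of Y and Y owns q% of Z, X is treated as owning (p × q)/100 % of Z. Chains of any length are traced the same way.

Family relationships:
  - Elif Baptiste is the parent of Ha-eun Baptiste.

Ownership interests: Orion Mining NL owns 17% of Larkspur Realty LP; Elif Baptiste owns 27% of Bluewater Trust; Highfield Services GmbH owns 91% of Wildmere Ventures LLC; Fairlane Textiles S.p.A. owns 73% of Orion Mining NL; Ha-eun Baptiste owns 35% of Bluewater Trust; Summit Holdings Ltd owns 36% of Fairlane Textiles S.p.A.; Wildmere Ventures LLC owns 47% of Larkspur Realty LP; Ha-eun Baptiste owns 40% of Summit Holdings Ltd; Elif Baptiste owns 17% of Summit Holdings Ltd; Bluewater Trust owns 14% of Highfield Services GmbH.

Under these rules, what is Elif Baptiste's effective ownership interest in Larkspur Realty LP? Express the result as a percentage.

By parent–child attribution (R2), Elif Baptiste is treated as also owning Ha-eun Baptiste's interest in Summit Holdings Ltd, giving 17% + 40% = 57%.
By parent–child attribution (R2), Elif Baptiste is treated as also owning Ha-eun Baptiste's interest in Bluewater Trust, giving 27% + 35% = 62%.
Chain via Summit Holdings Ltd → Fairlane Textiles S.p.A. → Orion Mining NL (R3): 57% × 36% × 73% × 17% = 2.546532% of Larkspur Realty LP.
Chain via Bluewater Trust → Highfield Services GmbH → Wildmere Ventures LLC (R3): 62% × 14% × 91% × 47% = 3.712436% of Larkspur Realty LP.
Aggregating (R1): 2.546532% + 3.712436% = 6.258968%.

6.258968%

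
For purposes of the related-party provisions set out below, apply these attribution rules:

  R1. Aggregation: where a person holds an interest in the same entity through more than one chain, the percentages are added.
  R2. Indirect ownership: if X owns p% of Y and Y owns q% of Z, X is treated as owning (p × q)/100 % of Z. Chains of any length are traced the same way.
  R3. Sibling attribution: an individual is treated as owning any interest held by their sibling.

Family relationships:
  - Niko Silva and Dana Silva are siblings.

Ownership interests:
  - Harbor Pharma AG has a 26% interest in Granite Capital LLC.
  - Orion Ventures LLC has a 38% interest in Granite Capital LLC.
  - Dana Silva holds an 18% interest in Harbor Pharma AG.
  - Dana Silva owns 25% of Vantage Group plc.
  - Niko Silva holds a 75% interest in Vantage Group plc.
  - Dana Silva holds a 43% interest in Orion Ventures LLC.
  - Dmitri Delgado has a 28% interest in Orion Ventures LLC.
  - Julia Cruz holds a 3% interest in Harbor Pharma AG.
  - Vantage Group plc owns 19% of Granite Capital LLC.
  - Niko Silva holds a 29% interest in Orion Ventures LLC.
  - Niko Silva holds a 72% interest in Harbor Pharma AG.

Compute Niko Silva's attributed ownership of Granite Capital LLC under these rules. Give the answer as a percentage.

By sibling attribution (R3), Niko Silva is treated as also owning Dana Silva's interest in Orion Ventures LLC, giving 29% + 43% = 72%.
By sibling attribution (R3), Niko Silva is treated as also owning Dana Silva's interest in Vantage Group plc, giving 75% + 25% = 100%.
By sibling attribution (R3), Niko Silva is treated as also owning Dana Silva's interest in Harbor Pharma AG, giving 72% + 18% = 90%.
Chain via Orion Ventures LLC (R2): 72% × 38% = 27.36% of Granite Capital LLC.
Chain via Vantage Group plc (R2): 100% × 19% = 19% of Granite Capital LLC.
Chain via Harbor Pharma AG (R2): 90% × 26% = 23.4% of Granite Capital LLC.
Aggregating (R1): 27.36% + 19% + 23.4% = 69.76%.

69.76%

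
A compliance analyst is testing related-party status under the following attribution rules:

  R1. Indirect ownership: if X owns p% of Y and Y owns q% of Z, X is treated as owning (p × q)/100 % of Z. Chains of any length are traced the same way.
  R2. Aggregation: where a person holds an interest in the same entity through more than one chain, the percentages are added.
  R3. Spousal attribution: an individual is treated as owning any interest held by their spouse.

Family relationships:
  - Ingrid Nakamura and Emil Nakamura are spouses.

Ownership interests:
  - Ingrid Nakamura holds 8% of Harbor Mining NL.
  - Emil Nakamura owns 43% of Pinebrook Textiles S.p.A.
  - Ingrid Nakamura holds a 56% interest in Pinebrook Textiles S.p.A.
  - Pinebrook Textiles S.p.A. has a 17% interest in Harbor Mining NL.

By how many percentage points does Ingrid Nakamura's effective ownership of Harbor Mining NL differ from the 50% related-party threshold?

25.17

By spousal attribution (R3), Ingrid Nakamura is treated as also owning Emil Nakamura's interest in Pinebrook Textiles S.p.A, giving 56% + 43% = 99%.
Chain via Pinebrook Textiles S.p.A. (R1): 99% × 17% = 16.83% of Harbor Mining NL.
Direct interest in Harbor Mining NL: 8%.
Aggregating (R2): 16.83% + 8% = 24.83%.
24.83% falls short of the 50% threshold by 25.17 percentage points.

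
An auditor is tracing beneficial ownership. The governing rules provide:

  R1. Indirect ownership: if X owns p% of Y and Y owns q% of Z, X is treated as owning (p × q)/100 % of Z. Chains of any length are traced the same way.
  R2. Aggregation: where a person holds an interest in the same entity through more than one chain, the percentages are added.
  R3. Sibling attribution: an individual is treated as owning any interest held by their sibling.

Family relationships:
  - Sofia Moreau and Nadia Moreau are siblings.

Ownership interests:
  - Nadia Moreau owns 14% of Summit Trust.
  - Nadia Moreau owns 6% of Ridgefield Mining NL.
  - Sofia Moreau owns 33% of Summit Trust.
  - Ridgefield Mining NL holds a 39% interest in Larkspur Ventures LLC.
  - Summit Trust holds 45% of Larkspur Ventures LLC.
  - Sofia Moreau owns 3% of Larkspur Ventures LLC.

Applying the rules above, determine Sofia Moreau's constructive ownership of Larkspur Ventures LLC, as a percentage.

26.49%

By sibling attribution (R3), Sofia Moreau is treated as also owning Nadia Moreau's interest in Summit Trust, giving 33% + 14% = 47%.
By sibling attribution (R3), Sofia Moreau is treated as owning Nadia Moreau's 6% interest in Ridgefield Mining NL.
Chain via Summit Trust (R1): 47% × 45% = 21.15% of Larkspur Ventures LLC.
Direct interest in Larkspur Ventures LLC: 3%.
Chain via Ridgefield Mining NL (R1): 6% × 39% = 2.34% of Larkspur Ventures LLC.
Aggregating (R2): 21.15% + 3% + 2.34% = 26.49%.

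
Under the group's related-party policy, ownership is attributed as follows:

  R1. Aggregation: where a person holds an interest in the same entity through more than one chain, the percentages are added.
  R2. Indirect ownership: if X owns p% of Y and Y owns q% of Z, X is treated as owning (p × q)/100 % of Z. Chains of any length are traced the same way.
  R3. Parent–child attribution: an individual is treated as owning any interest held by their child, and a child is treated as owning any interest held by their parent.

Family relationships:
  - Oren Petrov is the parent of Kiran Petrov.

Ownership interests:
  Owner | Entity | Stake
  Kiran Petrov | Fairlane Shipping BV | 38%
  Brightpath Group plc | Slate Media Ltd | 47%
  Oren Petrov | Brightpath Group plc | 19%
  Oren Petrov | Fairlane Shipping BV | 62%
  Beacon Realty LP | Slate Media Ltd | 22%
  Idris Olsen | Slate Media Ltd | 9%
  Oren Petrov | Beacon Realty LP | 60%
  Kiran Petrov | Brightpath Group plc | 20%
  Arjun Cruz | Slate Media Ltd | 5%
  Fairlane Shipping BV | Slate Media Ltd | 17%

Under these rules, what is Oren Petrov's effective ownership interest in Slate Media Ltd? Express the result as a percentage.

48.53%

By parent–child attribution (R3), Oren Petrov is treated as also owning Kiran Petrov's interest in Brightpath Group plc, giving 19% + 20% = 39%.
By parent–child attribution (R3), Oren Petrov is treated as also owning Kiran Petrov's interest in Fairlane Shipping BV, giving 62% + 38% = 100%.
Chain via Brightpath Group plc (R2): 39% × 47% = 18.33% of Slate Media Ltd.
Chain via Beacon Realty LP (R2): 60% × 22% = 13.2% of Slate Media Ltd.
Chain via Fairlane Shipping BV (R2): 100% × 17% = 17% of Slate Media Ltd.
Aggregating (R1): 18.33% + 13.2% + 17% = 48.53%.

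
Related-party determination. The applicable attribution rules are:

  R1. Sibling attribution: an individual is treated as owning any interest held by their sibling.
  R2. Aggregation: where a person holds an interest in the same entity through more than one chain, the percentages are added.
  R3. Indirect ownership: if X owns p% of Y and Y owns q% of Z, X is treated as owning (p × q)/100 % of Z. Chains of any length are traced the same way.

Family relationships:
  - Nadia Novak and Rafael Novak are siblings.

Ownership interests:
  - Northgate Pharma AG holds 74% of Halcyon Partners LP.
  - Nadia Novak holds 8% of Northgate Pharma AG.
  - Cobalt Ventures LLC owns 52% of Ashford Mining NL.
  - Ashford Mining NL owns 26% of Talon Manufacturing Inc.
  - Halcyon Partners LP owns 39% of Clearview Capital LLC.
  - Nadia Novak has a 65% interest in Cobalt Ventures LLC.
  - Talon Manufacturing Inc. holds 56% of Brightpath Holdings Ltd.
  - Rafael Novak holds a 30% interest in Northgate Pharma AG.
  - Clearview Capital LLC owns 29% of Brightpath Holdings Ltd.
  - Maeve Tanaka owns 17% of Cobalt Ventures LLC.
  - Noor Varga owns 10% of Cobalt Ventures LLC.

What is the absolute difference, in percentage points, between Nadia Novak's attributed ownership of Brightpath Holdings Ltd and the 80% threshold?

By sibling attribution (R1), Nadia Novak is treated as also owning Rafael Novak's interest in Northgate Pharma AG, giving 8% + 30% = 38%.
Chain via Cobalt Ventures LLC → Ashford Mining NL → Talon Manufacturing Inc. (R3): 65% × 52% × 26% × 56% = 4.92128% of Brightpath Holdings Ltd.
Chain via Northgate Pharma AG → Halcyon Partners LP → Clearview Capital LLC (R3): 38% × 74% × 39% × 29% = 3.180372% of Brightpath Holdings Ltd.
Aggregating (R2): 4.92128% + 3.180372% = 8.101652%.
8.101652% falls short of the 80% threshold by 71.898348 percentage points.

71.898348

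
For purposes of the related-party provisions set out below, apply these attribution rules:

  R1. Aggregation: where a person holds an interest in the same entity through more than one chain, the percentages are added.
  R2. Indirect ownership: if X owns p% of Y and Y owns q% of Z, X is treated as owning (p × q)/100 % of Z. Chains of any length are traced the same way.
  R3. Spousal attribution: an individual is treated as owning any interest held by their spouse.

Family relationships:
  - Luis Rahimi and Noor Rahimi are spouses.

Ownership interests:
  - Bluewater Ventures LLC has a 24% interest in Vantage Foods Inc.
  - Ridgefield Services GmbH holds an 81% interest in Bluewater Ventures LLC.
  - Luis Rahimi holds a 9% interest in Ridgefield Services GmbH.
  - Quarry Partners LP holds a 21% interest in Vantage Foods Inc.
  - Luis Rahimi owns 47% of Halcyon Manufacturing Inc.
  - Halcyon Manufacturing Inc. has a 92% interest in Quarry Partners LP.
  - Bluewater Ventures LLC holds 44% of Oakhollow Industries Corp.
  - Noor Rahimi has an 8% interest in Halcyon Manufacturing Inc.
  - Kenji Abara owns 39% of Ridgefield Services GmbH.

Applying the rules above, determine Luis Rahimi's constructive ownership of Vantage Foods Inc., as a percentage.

12.3756%

By spousal attribution (R3), Luis Rahimi is treated as also owning Noor Rahimi's interest in Halcyon Manufacturing Inc, giving 47% + 8% = 55%.
Chain via Halcyon Manufacturing Inc. → Quarry Partners LP (R2): 55% × 92% × 21% = 10.626% of Vantage Foods Inc.
Chain via Ridgefield Services GmbH → Bluewater Ventures LLC (R2): 9% × 81% × 24% = 1.7496% of Vantage Foods Inc.
Aggregating (R1): 10.626% + 1.7496% = 12.3756%.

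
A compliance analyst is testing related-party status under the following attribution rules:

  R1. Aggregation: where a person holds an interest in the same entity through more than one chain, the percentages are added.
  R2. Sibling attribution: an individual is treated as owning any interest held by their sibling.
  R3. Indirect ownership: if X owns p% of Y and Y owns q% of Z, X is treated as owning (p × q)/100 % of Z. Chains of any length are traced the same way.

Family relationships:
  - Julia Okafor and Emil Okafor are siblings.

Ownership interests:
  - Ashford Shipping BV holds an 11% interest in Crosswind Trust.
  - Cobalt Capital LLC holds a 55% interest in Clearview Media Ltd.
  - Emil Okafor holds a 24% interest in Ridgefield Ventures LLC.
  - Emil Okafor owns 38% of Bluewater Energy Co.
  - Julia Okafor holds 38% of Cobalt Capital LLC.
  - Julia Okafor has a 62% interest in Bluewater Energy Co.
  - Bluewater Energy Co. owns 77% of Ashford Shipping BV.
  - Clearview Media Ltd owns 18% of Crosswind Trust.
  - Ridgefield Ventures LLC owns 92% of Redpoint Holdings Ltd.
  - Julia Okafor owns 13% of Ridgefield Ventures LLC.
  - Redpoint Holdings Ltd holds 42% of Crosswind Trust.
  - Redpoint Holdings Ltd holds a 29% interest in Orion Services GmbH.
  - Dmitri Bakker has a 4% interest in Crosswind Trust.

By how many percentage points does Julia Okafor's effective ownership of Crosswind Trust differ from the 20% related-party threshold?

By sibling attribution (R2), Julia Okafor is treated as also owning Emil Okafor's interest in Ridgefield Ventures LLC, giving 13% + 24% = 37%.
By sibling attribution (R2), Julia Okafor is treated as also owning Emil Okafor's interest in Bluewater Energy Co, giving 62% + 38% = 100%.
Chain via Ridgefield Ventures LLC → Redpoint Holdings Ltd (R3): 37% × 92% × 42% = 14.2968% of Crosswind Trust.
Chain via Bluewater Energy Co. → Ashford Shipping BV (R3): 100% × 77% × 11% = 8.47% of Crosswind Trust.
Chain via Cobalt Capital LLC → Clearview Media Ltd (R3): 38% × 55% × 18% = 3.762% of Crosswind Trust.
Aggregating (R1): 14.2968% + 8.47% + 3.762% = 26.5288%.
26.5288% exceeds the 20% threshold by 6.5288 percentage points.

6.5288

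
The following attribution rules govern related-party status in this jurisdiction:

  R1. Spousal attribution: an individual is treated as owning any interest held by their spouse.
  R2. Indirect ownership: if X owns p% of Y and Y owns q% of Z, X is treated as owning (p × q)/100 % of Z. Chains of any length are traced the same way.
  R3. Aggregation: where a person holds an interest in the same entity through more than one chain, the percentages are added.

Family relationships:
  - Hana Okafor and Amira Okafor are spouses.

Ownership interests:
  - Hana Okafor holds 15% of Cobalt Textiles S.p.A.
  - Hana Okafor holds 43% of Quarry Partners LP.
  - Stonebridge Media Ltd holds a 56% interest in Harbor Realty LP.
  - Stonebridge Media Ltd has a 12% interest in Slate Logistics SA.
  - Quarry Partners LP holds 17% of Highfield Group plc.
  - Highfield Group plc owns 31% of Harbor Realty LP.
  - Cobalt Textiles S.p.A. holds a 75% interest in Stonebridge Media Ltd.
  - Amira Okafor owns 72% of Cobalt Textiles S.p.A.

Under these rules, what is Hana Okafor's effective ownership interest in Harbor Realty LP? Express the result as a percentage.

38.8061%

By spousal attribution (R1), Hana Okafor is treated as also owning Amira Okafor's interest in Cobalt Textiles S.p.A, giving 15% + 72% = 87%.
Chain via Cobalt Textiles S.p.A. → Stonebridge Media Ltd (R2): 87% × 75% × 56% = 36.54% of Harbor Realty LP.
Chain via Quarry Partners LP → Highfield Group plc (R2): 43% × 17% × 31% = 2.2661% of Harbor Realty LP.
Aggregating (R3): 36.54% + 2.2661% = 38.8061%.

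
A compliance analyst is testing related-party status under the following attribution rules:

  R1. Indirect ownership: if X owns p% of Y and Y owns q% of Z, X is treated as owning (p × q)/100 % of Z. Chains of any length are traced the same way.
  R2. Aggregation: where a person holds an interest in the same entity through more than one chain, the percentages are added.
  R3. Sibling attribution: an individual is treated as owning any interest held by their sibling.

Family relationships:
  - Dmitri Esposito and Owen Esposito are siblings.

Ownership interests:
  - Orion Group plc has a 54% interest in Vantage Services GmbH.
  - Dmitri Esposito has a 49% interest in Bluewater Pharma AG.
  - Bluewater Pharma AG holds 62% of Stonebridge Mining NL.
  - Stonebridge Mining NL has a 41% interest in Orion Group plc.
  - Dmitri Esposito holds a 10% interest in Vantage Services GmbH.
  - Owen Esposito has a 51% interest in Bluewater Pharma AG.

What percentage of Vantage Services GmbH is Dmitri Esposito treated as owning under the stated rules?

23.7268%

By sibling attribution (R3), Dmitri Esposito is treated as also owning Owen Esposito's interest in Bluewater Pharma AG, giving 49% + 51% = 100%.
Chain via Bluewater Pharma AG → Stonebridge Mining NL → Orion Group plc (R1): 100% × 62% × 41% × 54% = 13.7268% of Vantage Services GmbH.
Direct interest in Vantage Services GmbH: 10%.
Aggregating (R2): 13.7268% + 10% = 23.7268%.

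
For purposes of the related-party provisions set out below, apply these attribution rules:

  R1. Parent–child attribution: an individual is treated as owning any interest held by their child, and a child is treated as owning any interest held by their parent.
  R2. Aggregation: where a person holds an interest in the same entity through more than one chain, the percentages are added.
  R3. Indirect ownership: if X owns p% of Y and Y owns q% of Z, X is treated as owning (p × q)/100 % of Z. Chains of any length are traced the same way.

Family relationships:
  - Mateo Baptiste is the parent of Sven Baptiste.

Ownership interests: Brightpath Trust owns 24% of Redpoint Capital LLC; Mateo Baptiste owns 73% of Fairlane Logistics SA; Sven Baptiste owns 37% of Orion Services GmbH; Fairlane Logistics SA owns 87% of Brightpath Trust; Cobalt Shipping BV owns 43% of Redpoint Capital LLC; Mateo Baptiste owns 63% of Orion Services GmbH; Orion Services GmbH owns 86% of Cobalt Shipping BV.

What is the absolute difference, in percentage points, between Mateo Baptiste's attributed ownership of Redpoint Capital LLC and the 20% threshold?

32.2224

By parent–child attribution (R1), Mateo Baptiste is treated as also owning Sven Baptiste's interest in Orion Services GmbH, giving 63% + 37% = 100%.
Chain via Fairlane Logistics SA → Brightpath Trust (R3): 73% × 87% × 24% = 15.2424% of Redpoint Capital LLC.
Chain via Orion Services GmbH → Cobalt Shipping BV (R3): 100% × 86% × 43% = 36.98% of Redpoint Capital LLC.
Aggregating (R2): 15.2424% + 36.98% = 52.2224%.
52.2224% exceeds the 20% threshold by 32.2224 percentage points.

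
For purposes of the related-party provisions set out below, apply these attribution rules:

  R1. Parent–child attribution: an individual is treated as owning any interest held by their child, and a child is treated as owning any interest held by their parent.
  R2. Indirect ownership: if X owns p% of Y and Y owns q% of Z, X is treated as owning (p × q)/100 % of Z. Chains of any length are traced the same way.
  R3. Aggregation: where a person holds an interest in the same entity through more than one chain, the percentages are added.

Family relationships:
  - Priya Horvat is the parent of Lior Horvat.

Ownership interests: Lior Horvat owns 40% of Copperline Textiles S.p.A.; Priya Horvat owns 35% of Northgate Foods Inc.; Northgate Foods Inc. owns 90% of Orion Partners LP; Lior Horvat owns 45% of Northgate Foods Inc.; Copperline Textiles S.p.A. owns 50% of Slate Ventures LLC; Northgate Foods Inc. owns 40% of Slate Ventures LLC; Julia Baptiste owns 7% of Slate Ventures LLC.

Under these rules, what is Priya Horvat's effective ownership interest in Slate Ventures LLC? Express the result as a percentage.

52%

By parent–child attribution (R1), Priya Horvat is treated as also owning Lior Horvat's interest in Northgate Foods Inc, giving 35% + 45% = 80%.
By parent–child attribution (R1), Priya Horvat is treated as owning Lior Horvat's 40% interest in Copperline Textiles S.p.A.
Chain via Northgate Foods Inc. (R2): 80% × 40% = 32% of Slate Ventures LLC.
Chain via Copperline Textiles S.p.A. (R2): 40% × 50% = 20% of Slate Ventures LLC.
Aggregating (R3): 32% + 20% = 52%.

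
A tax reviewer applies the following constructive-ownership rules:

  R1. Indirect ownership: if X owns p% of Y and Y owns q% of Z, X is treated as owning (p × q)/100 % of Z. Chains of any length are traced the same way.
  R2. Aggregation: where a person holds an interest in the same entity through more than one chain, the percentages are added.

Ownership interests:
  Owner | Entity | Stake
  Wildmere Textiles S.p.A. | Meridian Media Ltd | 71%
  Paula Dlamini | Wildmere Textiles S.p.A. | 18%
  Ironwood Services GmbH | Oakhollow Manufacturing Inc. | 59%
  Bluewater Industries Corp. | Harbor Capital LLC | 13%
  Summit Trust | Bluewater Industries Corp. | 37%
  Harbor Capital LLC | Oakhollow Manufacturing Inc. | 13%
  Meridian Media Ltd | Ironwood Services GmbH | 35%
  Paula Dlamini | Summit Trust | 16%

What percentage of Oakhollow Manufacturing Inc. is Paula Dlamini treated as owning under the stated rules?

Chain via Wildmere Textiles S.p.A. → Meridian Media Ltd → Ironwood Services GmbH (R1): 18% × 71% × 35% × 59% = 2.63907% of Oakhollow Manufacturing Inc.
Chain via Summit Trust → Bluewater Industries Corp. → Harbor Capital LLC (R1): 16% × 37% × 13% × 13% = 0.100048% of Oakhollow Manufacturing Inc.
Aggregating (R2): 2.63907% + 0.100048% = 2.739118%.

2.739118%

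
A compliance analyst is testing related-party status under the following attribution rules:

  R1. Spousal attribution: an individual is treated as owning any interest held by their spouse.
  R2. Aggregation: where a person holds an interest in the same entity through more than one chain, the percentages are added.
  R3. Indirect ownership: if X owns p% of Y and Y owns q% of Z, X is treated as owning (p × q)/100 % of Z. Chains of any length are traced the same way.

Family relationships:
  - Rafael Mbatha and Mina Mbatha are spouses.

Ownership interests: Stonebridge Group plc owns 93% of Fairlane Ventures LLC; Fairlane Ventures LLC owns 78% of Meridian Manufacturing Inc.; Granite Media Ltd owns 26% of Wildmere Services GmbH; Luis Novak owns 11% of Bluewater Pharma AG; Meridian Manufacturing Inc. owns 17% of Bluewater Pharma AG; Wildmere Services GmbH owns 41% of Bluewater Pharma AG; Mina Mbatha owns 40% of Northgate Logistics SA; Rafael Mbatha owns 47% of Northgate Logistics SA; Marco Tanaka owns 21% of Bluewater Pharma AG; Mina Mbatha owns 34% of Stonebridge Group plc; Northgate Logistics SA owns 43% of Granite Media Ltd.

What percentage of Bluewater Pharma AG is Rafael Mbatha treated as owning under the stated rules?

8.180718%

By spousal attribution (R1), Rafael Mbatha is treated as also owning Mina Mbatha's interest in Northgate Logistics SA, giving 47% + 40% = 87%.
By spousal attribution (R1), Rafael Mbatha is treated as owning Mina Mbatha's 34% interest in Stonebridge Group plc.
Chain via Northgate Logistics SA → Granite Media Ltd → Wildmere Services GmbH (R3): 87% × 43% × 26% × 41% = 3.987906% of Bluewater Pharma AG.
Chain via Stonebridge Group plc → Fairlane Ventures LLC → Meridian Manufacturing Inc. (R3): 34% × 93% × 78% × 17% = 4.192812% of Bluewater Pharma AG.
Aggregating (R2): 3.987906% + 4.192812% = 8.180718%.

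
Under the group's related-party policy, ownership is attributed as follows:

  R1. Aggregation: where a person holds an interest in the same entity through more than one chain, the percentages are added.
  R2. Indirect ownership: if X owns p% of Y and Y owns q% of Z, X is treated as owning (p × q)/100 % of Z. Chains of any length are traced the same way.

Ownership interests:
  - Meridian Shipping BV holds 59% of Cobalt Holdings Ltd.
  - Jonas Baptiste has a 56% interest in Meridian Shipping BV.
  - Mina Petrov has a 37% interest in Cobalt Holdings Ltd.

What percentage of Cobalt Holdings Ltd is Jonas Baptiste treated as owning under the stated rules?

Chain via Meridian Shipping BV (R2): 56% × 59% = 33.04% of Cobalt Holdings Ltd.

33.04%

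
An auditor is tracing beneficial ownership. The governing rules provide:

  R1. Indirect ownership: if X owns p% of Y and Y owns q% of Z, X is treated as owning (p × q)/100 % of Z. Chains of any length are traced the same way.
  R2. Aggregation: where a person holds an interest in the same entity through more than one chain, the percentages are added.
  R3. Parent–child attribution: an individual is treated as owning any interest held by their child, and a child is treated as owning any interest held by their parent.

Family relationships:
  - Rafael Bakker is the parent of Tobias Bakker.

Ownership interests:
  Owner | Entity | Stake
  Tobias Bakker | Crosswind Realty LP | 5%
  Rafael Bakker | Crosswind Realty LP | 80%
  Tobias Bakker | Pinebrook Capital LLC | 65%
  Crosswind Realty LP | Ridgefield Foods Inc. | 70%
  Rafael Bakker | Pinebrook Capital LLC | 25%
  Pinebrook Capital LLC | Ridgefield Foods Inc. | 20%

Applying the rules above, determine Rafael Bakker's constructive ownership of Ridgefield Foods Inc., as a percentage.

By parent–child attribution (R3), Rafael Bakker is treated as also owning Tobias Bakker's interest in Crosswind Realty LP, giving 80% + 5% = 85%.
By parent–child attribution (R3), Rafael Bakker is treated as also owning Tobias Bakker's interest in Pinebrook Capital LLC, giving 25% + 65% = 90%.
Chain via Crosswind Realty LP (R1): 85% × 70% = 59.5% of Ridgefield Foods Inc.
Chain via Pinebrook Capital LLC (R1): 90% × 20% = 18% of Ridgefield Foods Inc.
Aggregating (R2): 59.5% + 18% = 77.5%.

77.5%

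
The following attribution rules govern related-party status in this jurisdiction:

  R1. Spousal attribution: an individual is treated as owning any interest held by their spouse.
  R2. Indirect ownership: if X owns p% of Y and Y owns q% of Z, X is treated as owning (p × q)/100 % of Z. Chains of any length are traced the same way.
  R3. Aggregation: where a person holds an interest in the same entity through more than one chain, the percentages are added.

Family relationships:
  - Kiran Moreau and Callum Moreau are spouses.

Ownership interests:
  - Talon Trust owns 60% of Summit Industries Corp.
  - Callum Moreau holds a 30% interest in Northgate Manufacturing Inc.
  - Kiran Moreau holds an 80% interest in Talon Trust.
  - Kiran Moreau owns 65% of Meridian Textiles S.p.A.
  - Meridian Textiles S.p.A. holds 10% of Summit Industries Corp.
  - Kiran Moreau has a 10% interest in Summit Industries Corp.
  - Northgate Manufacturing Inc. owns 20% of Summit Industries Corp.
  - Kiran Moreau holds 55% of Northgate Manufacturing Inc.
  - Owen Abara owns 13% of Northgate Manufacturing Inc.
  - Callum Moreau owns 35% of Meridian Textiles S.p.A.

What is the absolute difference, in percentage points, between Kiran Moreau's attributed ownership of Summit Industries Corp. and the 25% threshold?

By spousal attribution (R1), Kiran Moreau is treated as also owning Callum Moreau's interest in Northgate Manufacturing Inc, giving 55% + 30% = 85%.
By spousal attribution (R1), Kiran Moreau is treated as also owning Callum Moreau's interest in Meridian Textiles S.p.A, giving 65% + 35% = 100%.
Chain via Northgate Manufacturing Inc. (R2): 85% × 20% = 17% of Summit Industries Corp.
Chain via Meridian Textiles S.p.A. (R2): 100% × 10% = 10% of Summit Industries Corp.
Chain via Talon Trust (R2): 80% × 60% = 48% of Summit Industries Corp.
Direct interest in Summit Industries Corp: 10%.
Aggregating (R3): 17% + 10% + 48% + 10% = 85%.
85% exceeds the 25% threshold by 60 percentage points.

60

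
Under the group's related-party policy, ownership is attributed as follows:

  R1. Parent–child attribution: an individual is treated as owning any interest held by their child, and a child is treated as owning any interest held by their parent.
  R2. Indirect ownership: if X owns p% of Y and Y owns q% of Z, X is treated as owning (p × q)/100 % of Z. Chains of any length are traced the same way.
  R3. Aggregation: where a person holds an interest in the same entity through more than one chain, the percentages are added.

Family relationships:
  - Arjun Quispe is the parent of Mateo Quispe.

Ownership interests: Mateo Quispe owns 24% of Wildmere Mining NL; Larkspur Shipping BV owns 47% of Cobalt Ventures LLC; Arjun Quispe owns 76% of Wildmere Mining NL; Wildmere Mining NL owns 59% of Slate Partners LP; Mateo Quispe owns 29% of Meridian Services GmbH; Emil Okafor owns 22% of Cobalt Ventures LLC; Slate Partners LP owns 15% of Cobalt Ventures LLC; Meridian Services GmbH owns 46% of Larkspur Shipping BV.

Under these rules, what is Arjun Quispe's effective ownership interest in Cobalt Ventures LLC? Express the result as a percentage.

By parent–child attribution (R1), Arjun Quispe is treated as also owning Mateo Quispe's interest in Wildmere Mining NL, giving 76% + 24% = 100%.
By parent–child attribution (R1), Arjun Quispe is treated as owning Mateo Quispe's 29% interest in Meridian Services GmbH.
Chain via Wildmere Mining NL → Slate Partners LP (R2): 100% × 59% × 15% = 8.85% of Cobalt Ventures LLC.
Chain via Meridian Services GmbH → Larkspur Shipping BV (R2): 29% × 46% × 47% = 6.2698% of Cobalt Ventures LLC.
Aggregating (R3): 8.85% + 6.2698% = 15.1198%.

15.1198%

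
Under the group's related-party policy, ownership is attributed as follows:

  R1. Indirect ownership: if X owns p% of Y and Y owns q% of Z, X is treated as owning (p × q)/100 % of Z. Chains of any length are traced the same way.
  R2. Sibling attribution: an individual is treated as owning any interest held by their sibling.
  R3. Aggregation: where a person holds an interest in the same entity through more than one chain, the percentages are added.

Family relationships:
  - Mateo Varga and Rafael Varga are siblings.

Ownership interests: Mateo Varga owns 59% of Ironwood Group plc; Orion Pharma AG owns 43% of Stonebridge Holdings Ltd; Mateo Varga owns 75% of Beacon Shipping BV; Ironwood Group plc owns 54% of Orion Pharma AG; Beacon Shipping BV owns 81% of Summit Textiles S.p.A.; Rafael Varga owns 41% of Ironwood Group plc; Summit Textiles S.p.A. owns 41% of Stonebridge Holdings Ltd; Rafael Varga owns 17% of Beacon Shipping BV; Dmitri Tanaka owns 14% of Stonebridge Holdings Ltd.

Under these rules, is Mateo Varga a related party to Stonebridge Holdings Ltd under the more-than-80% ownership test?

By sibling attribution (R2), Mateo Varga is treated as also owning Rafael Varga's interest in Beacon Shipping BV, giving 75% + 17% = 92%.
By sibling attribution (R2), Mateo Varga is treated as also owning Rafael Varga's interest in Ironwood Group plc, giving 59% + 41% = 100%.
Chain via Beacon Shipping BV → Summit Textiles S.p.A. (R1): 92% × 81% × 41% = 30.5532% of Stonebridge Holdings Ltd.
Chain via Ironwood Group plc → Orion Pharma AG (R1): 100% × 54% × 43% = 23.22% of Stonebridge Holdings Ltd.
Aggregating (R3): 30.5532% + 23.22% = 53.7732%.
53.7732% does not exceed the 80% threshold, so Mateo is not a related party to Stonebridge Holdings Ltd.

No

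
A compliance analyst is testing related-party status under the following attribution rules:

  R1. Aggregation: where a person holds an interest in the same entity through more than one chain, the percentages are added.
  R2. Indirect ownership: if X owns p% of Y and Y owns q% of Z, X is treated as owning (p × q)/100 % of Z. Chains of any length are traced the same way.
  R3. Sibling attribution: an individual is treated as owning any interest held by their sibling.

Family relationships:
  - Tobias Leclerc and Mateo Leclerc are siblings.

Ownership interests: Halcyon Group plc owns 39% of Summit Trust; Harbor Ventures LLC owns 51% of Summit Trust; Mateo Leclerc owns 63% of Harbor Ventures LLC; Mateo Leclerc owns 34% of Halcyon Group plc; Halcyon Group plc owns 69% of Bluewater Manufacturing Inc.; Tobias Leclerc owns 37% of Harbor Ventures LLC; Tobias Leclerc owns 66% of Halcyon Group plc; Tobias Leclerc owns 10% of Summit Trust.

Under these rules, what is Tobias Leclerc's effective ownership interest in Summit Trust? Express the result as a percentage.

100%

By sibling attribution (R3), Tobias Leclerc is treated as also owning Mateo Leclerc's interest in Halcyon Group plc, giving 66% + 34% = 100%.
By sibling attribution (R3), Tobias Leclerc is treated as also owning Mateo Leclerc's interest in Harbor Ventures LLC, giving 37% + 63% = 100%.
Chain via Halcyon Group plc (R2): 100% × 39% = 39% of Summit Trust.
Chain via Harbor Ventures LLC (R2): 100% × 51% = 51% of Summit Trust.
Direct interest in Summit Trust: 10%.
Aggregating (R1): 39% + 51% + 10% = 100%.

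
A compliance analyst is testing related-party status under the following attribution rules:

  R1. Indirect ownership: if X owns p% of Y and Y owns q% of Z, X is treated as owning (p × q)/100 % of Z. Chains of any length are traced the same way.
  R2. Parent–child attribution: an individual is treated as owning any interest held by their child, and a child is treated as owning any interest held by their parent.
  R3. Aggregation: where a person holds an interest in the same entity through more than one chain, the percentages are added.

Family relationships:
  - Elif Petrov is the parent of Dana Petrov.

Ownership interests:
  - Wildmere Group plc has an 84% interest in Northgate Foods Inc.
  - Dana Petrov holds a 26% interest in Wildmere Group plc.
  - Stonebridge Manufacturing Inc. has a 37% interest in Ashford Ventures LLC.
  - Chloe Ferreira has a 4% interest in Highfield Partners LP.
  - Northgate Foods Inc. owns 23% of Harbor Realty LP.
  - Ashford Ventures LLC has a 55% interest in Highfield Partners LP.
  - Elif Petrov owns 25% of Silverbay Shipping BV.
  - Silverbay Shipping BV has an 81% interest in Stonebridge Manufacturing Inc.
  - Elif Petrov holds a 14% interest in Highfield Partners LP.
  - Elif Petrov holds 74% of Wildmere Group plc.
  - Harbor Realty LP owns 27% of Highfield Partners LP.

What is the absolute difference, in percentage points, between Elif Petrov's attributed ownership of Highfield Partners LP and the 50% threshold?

By parent–child attribution (R2), Elif Petrov is treated as also owning Dana Petrov's interest in Wildmere Group plc, giving 74% + 26% = 100%.
Chain via Wildmere Group plc → Northgate Foods Inc. → Harbor Realty LP (R1): 100% × 84% × 23% × 27% = 5.2164% of Highfield Partners LP.
Chain via Silverbay Shipping BV → Stonebridge Manufacturing Inc. → Ashford Ventures LLC (R1): 25% × 81% × 37% × 55% = 4.120875% of Highfield Partners LP.
Direct interest in Highfield Partners LP: 14%.
Aggregating (R3): 5.2164% + 4.120875% + 14% = 23.337275%.
23.337275% falls short of the 50% threshold by 26.662725 percentage points.

26.662725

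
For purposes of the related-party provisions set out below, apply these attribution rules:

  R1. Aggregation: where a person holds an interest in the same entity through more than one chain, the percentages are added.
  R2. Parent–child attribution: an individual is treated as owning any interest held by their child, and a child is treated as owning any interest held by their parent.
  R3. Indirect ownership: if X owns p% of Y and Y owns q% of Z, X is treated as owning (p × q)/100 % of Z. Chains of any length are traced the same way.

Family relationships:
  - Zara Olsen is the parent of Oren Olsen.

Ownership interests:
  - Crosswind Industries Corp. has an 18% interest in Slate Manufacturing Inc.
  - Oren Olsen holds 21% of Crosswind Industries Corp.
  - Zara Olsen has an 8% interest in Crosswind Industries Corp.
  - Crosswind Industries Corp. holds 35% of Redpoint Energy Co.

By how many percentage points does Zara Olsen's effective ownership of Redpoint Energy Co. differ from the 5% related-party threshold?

5.15

By parent–child attribution (R2), Zara Olsen is treated as also owning Oren Olsen's interest in Crosswind Industries Corp, giving 8% + 21% = 29%.
Chain via Crosswind Industries Corp. (R3): 29% × 35% = 10.15% of Redpoint Energy Co.
10.15% exceeds the 5% threshold by 5.15 percentage points.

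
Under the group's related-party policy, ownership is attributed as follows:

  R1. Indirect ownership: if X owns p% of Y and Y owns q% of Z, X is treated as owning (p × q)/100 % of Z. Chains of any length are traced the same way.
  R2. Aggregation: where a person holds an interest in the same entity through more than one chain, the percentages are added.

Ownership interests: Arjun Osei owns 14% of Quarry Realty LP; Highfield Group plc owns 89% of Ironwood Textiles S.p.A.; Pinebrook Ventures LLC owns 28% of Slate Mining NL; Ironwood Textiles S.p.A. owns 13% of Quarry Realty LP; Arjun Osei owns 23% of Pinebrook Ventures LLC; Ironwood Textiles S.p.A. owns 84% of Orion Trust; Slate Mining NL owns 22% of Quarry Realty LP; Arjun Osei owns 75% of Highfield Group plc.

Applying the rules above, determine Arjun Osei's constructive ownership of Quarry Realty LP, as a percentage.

24.0943%

Chain via Pinebrook Ventures LLC → Slate Mining NL (R1): 23% × 28% × 22% = 1.4168% of Quarry Realty LP.
Chain via Highfield Group plc → Ironwood Textiles S.p.A. (R1): 75% × 89% × 13% = 8.6775% of Quarry Realty LP.
Direct interest in Quarry Realty LP: 14%.
Aggregating (R2): 1.4168% + 8.6775% + 14% = 24.0943%.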